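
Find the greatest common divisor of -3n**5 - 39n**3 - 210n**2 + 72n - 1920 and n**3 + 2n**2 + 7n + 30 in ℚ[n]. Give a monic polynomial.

Euclidean algorithm in ℚ[n]:
  -3n**5 - 39n**3 - 210n**2 + 72n - 1920 = (-3n**2 + 6n - 30)(n**3 + 2n**2 + 7n + 30) + (-102n**2 + 102n - 1020)
  n**3 + 2n**2 + 7n + 30 = (-(1/102)n - 1/34)(-102n**2 + 102n - 1020) + (0)
Last nonzero remainder: -102n**2 + 102n - 1020. Dividing through by -102 gives the monic gcd n**2 - n + 10.

n**2 - n + 10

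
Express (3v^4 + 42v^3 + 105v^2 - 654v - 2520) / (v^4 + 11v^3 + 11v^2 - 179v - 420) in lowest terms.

(3v + 18)/(v + 3)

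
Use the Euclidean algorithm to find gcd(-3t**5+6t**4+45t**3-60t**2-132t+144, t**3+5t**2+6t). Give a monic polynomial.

t**2+5t+6

Apply the Euclidean algorithm:
  -3t**5+6t**4+45t**3-60t**2-132t+144 = (-3t**2+21t-42)(t**3+5t**2+6t) + (24t**2+120t+144)
  t**3+5t**2+6t = ((1/24)t)(24t**2+120t+144) + (0)
Last nonzero remainder: 24t**2+120t+144. Dividing through by 24 gives the monic gcd t**2+5t+6.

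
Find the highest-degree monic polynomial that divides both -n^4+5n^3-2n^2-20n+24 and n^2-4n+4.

n^2-4n+4

Euclidean algorithm in ℚ[n]:
  -n^4+5n^3-2n^2-20n+24 = (-n^2+n+6)(n^2-4n+4) + (0)
The last nonzero remainder n^2-4n+4 is already monic.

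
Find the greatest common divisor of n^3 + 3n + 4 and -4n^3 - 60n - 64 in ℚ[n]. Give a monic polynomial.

By polynomial division,
  n^3 + 3n + 4 = (-1/4)(-4n^3 - 60n - 64) + (-12n - 12)
  -4n^3 - 60n - 64 = ((1/3)n^2 - (1/3)n + 16/3)(-12n - 12) + (0)
Last nonzero remainder: -12n - 12. Dividing through by -12 gives the monic gcd n + 1.

n + 1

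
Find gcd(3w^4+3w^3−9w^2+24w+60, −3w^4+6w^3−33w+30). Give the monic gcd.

w^3−w^2−w+10

By polynomial division,
  3w^4+3w^3−9w^2+24w+60 = (−1)(−3w^4+6w^3−33w+30) + (9w^3−9w^2−9w+90)
  −3w^4+6w^3−33w+30 = (−(1/3)w+1/3)(9w^3−9w^2−9w+90) + (0)
Last nonzero remainder: 9w^3−9w^2−9w+90. Dividing through by 9 gives the monic gcd w^3−w^2−w+10.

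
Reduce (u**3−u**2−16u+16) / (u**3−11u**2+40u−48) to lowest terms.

Repeated division with remainder:
  u**3−u**2−16u+16 = (u**3−11u**2+40u−48) + (10u**2−56u+64)
  u**3−11u**2+40u−48 = ((1/10)u−27/50)(10u**2−56u+64) + ((84/25)u−336/25)
  10u**2−56u+64 = ((125/42)u−100/21)((84/25)u−336/25) + (0)
Last nonzero remainder: (84/25)u−336/25. Dividing through by 84/25 gives the monic gcd u−4.
Cancel u−4 from numerator and denominator to get the reduced form.

(u**2+3u−4)/(u**2−7u+12)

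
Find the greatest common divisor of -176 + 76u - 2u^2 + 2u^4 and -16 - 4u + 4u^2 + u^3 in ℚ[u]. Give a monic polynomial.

Apply the Euclidean algorithm:
  2u^4 - 2u^2 + 76u - 176 = (2u - 8)(u^3 + 4u^2 - 4u - 16) + (38u^2 + 76u - 304)
  u^3 + 4u^2 - 4u - 16 = ((1/38)u + 1/19)(38u^2 + 76u - 304) + (0)
Last nonzero remainder: 38u^2 + 76u - 304. Dividing through by 38 gives the monic gcd u^2 + 2u - 8.

-8 + 2u + u^2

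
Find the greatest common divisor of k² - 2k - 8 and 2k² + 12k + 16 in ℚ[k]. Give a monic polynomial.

Euclidean algorithm in ℚ[k]:
  k² - 2k - 8 = (1/2)(2k² + 12k + 16) + (-8k - 16)
  2k² + 12k + 16 = (-(1/4)k - 1)(-8k - 16) + (0)
Last nonzero remainder: -8k - 16. Dividing through by -8 gives the monic gcd k + 2.

k + 2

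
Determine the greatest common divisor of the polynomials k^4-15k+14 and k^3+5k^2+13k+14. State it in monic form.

Repeated division with remainder:
  k^4-15k+14 = (k-5)(k^3+5k^2+13k+14) + (12k^2+36k+84)
  k^3+5k^2+13k+14 = ((1/12)k+1/6)(12k^2+36k+84) + (0)
Last nonzero remainder: 12k^2+36k+84. Dividing through by 12 gives the monic gcd k^2+3k+7.

k^2+3k+7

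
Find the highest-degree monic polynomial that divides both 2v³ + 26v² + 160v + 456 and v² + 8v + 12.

Apply the Euclidean algorithm:
  2v³ + 26v² + 160v + 456 = (2v + 10)(v² + 8v + 12) + (56v + 336)
  v² + 8v + 12 = ((1/56)v + 1/28)(56v + 336) + (0)
Last nonzero remainder: 56v + 336. Dividing through by 56 gives the monic gcd v + 6.

v + 6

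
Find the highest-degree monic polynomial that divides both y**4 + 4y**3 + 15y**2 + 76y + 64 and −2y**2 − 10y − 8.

Euclidean algorithm in ℚ[y]:
  y**4 + 4y**3 + 15y**2 + 76y + 64 = (−(1/2)y**2 + (1/2)y − 8)(−2y**2 − 10y − 8) + (0)
Last nonzero remainder: −2y**2 − 10y − 8. Dividing through by −2 gives the monic gcd y**2 + 5y + 4.

y**2 + 5y + 4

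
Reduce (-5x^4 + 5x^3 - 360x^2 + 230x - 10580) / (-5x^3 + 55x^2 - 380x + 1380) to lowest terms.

(x^2 + 4x + 46)/(x - 6)

Euclidean algorithm in ℚ[x]:
  -5x^4 + 5x^3 - 360x^2 + 230x - 10580 = (x + 10)(-5x^3 + 55x^2 - 380x + 1380) + (-530x^2 + 2650x - 24380)
  -5x^3 + 55x^2 - 380x + 1380 = ((1/106)x - 3/53)(-530x^2 + 2650x - 24380) + (0)
Last nonzero remainder: -530x^2 + 2650x - 24380. Dividing through by -530 gives the monic gcd x^2 - 5x + 46.
Cancel x^2 - 5x + 46 from numerator and denominator to get the reduced form.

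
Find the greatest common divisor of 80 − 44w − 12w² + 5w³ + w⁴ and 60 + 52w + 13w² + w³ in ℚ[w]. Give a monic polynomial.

Repeated division with remainder:
  w⁴ + 5w³ − 12w² − 44w + 80 = (w − 8)(w³ + 13w² + 52w + 60) + (40w² + 312w + 560)
  w³ + 13w² + 52w + 60 = ((1/40)w + 13/100)(40w² + 312w + 560) + (−(64/25)w − 64/5)
  40w² + 312w + 560 = (−(125/8)w − 175/4)(−(64/25)w − 64/5) + (0)
Last nonzero remainder: −(64/25)w − 64/5. Dividing through by −64/25 gives the monic gcd w + 5.

5 + w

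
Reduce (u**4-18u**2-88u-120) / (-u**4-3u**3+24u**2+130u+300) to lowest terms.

Apply the Euclidean algorithm:
  u**4-18u**2-88u-120 = (-1)(-u**4-3u**3+24u**2+130u+300) + (-3u**3+6u**2+42u+180)
  -u**4-3u**3+24u**2+130u+300 = ((1/3)u+5/3)(-3u**3+6u**2+42u+180) + (0)
Last nonzero remainder: -3u**3+6u**2+42u+180. Dividing through by -3 gives the monic gcd u**3-2u**2-14u-60.
Cancel u**3-2u**2-14u-60 from numerator and denominator to get the reduced form.

(-u-2)/(u+5)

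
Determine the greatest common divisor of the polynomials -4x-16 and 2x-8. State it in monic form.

Euclidean algorithm in ℚ[x]:
  -4x-16 = (-2)(2x-8) + (-32)
  2x-8 = (-(1/16)x+1/4)(-32) + (0)
The last nonzero remainder is the constant -32, so the polynomials are coprime and gcd = 1.

1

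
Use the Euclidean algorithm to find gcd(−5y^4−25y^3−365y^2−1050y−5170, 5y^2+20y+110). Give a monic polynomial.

y^2+4y+22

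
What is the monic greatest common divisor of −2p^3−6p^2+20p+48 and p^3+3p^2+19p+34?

Euclidean algorithm in ℚ[p]:
  −2p^3−6p^2+20p+48 = (−2)(p^3+3p^2+19p+34) + (58p+116)
  p^3+3p^2+19p+34 = ((1/58)p^2+(1/58)p+17/58)(58p+116) + (0)
Last nonzero remainder: 58p+116. Dividing through by 58 gives the monic gcd p+2.

p+2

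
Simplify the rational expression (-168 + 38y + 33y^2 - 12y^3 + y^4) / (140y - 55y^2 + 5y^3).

(-6 - y + y^2)/(5y)

Euclidean algorithm in ℚ[y]:
  y^4 - 12y^3 + 33y^2 + 38y - 168 = ((1/5)y - 1/5)(5y^3 - 55y^2 + 140y) + (-6y^2 + 66y - 168)
  5y^3 - 55y^2 + 140y = (-(5/6)y)(-6y^2 + 66y - 168) + (0)
Last nonzero remainder: -6y^2 + 66y - 168. Dividing through by -6 gives the monic gcd y^2 - 11y + 28.
Cancel y^2 - 11y + 28 from numerator and denominator to get the reduced form.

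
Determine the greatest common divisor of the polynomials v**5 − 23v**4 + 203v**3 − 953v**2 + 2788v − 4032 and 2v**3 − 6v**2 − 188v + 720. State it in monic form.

v**2 − 13v + 36

Apply the Euclidean algorithm:
  v**5 − 23v**4 + 203v**3 − 953v**2 + 2788v − 4032 = ((1/2)v**2 − 10v + 237/2)(2v**3 − 6v**2 − 188v + 720) + (−2482v**2 + 32266v − 89352)
  2v**3 − 6v**2 − 188v + 720 = (−(1/1241)v − 10/1241)(−2482v**2 + 32266v − 89352) + (0)
Last nonzero remainder: −2482v**2 + 32266v − 89352. Dividing through by −2482 gives the monic gcd v**2 − 13v + 36.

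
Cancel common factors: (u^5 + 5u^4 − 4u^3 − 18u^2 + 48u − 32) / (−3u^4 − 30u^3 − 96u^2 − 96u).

(−u^3 + 3u^2 − 4u + 2)/(3u^2 + 6u)

Repeated division with remainder:
  u^5 + 5u^4 − 4u^3 − 18u^2 + 48u − 32 = (−(1/3)u + 5/3)(−3u^4 − 30u^3 − 96u^2 − 96u) + (14u^3 + 110u^2 + 208u − 32)
  −3u^4 − 30u^3 − 96u^2 − 96u = (−(3/14)u − 45/98)(14u^3 + 110u^2 + 208u − 32) + (−(45/49)u^2 − (360/49)u − 720/49)
  14u^3 + 110u^2 + 208u − 32 = (−(686/45)u + 98/45)(−(45/49)u^2 − (360/49)u − 720/49) + (0)
Last nonzero remainder: −(45/49)u^2 − (360/49)u − 720/49. Dividing through by −45/49 gives the monic gcd u^2 + 8u + 16.
Cancel u^2 + 8u + 16 from numerator and denominator to get the reduced form.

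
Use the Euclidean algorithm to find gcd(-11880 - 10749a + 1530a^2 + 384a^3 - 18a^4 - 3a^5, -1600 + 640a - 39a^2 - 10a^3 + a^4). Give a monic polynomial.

-40 + 3a + a^2

Euclidean algorithm in ℚ[a]:
  -3a^5 - 18a^4 + 384a^3 + 1530a^2 - 10749a - 11880 = (-3a - 48)(a^4 - 10a^3 - 39a^2 + 640a - 1600) + (-213a^3 + 1578a^2 + 15171a - 88680)
  a^4 - 10a^3 - 39a^2 + 640a - 1600 = (-(1/213)a + 184/15123)(-213a^3 + 1578a^2 + 15171a - 88680) + ((65664/5041)a^2 + (196992/5041)a - 2626560/5041)
  -213a^3 + 1578a^2 + 15171a - 88680 = (-(357911/21888)a + 3725299/21888)((65664/5041)a^2 + (196992/5041)a - 2626560/5041) + (0)
Last nonzero remainder: (65664/5041)a^2 + (196992/5041)a - 2626560/5041. Dividing through by 65664/5041 gives the monic gcd a^2 + 3a - 40.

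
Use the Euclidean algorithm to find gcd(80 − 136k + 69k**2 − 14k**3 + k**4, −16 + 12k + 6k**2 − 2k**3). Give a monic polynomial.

By polynomial division,
  k**4 − 14k**3 + 69k**2 − 136k + 80 = (−(1/2)k + 11/2)(−2k**3 + 6k**2 + 12k − 16) + (42k**2 − 210k + 168)
  −2k**3 + 6k**2 + 12k − 16 = (−(1/21)k − 2/21)(42k**2 − 210k + 168) + (0)
Last nonzero remainder: 42k**2 − 210k + 168. Dividing through by 42 gives the monic gcd k**2 − 5k + 4.

4 − 5k + k**2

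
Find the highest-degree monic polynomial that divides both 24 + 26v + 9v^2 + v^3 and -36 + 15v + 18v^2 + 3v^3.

Repeated division with remainder:
  v^3 + 9v^2 + 26v + 24 = (1/3)(3v^3 + 18v^2 + 15v - 36) + (3v^2 + 21v + 36)
  3v^3 + 18v^2 + 15v - 36 = (v - 1)(3v^2 + 21v + 36) + (0)
Last nonzero remainder: 3v^2 + 21v + 36. Dividing through by 3 gives the monic gcd v^2 + 7v + 12.

12 + 7v + v^2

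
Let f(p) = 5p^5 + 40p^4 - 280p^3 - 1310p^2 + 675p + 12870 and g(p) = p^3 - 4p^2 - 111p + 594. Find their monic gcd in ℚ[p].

Apply the Euclidean algorithm:
  5p^5 + 40p^4 - 280p^3 - 1310p^2 + 675p + 12870 = (5p^2 + 60p + 515)(p^3 - 4p^2 - 111p + 594) + (4440p^2 + 22200p - 293040)
  p^3 - 4p^2 - 111p + 594 = ((1/4440)p - 3/1480)(4440p^2 + 22200p - 293040) + (0)
Last nonzero remainder: 4440p^2 + 22200p - 293040. Dividing through by 4440 gives the monic gcd p^2 + 5p - 66.

p^2 + 5p - 66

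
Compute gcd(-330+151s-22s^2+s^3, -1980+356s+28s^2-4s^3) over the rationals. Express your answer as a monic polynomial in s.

Euclidean algorithm in ℚ[s]:
  s^3-22s^2+151s-330 = (-1/4)(-4s^3+28s^2+356s-1980) + (-15s^2+240s-825)
  -4s^3+28s^2+356s-1980 = ((4/15)s+12/5)(-15s^2+240s-825) + (0)
Last nonzero remainder: -15s^2+240s-825. Dividing through by -15 gives the monic gcd s^2-16s+55.

55-16s+s^2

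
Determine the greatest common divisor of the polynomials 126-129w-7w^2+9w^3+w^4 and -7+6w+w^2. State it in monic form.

Euclidean algorithm in ℚ[w]:
  w^4+9w^3-7w^2-129w+126 = (w^2+3w-18)(w^2+6w-7) + (0)
The last nonzero remainder w^2+6w-7 is already monic.

-7+6w+w^2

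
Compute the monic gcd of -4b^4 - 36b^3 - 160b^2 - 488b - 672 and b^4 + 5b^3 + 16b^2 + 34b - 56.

b^3 + 6b^2 + 22b + 56

By polynomial division,
  -4b^4 - 36b^3 - 160b^2 - 488b - 672 = (-4)(b^4 + 5b^3 + 16b^2 + 34b - 56) + (-16b^3 - 96b^2 - 352b - 896)
  b^4 + 5b^3 + 16b^2 + 34b - 56 = (-(1/16)b + 1/16)(-16b^3 - 96b^2 - 352b - 896) + (0)
Last nonzero remainder: -16b^3 - 96b^2 - 352b - 896. Dividing through by -16 gives the monic gcd b^3 + 6b^2 + 22b + 56.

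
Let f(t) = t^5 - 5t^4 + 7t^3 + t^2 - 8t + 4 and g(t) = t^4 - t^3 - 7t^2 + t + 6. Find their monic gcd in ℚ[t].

t^2 - 1

Repeated division with remainder:
  t^5 - 5t^4 + 7t^3 + t^2 - 8t + 4 = (t - 4)(t^4 - t^3 - 7t^2 + t + 6) + (10t^3 - 28t^2 - 10t + 28)
  t^4 - t^3 - 7t^2 + t + 6 = ((1/10)t + 9/50)(10t^3 - 28t^2 - 10t + 28) + (-(24/25)t^2 + 24/25)
  10t^3 - 28t^2 - 10t + 28 = (-(125/12)t + 175/6)(-(24/25)t^2 + 24/25) + (0)
Last nonzero remainder: -(24/25)t^2 + 24/25. Dividing through by -24/25 gives the monic gcd t^2 - 1.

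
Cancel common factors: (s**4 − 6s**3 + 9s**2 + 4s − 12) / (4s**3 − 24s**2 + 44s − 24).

(s**2 − s − 2)/(4s − 4)

Repeated division with remainder:
  s**4 − 6s**3 + 9s**2 + 4s − 12 = ((1/4)s)(4s**3 − 24s**2 + 44s − 24) + (−2s**2 + 10s − 12)
  4s**3 − 24s**2 + 44s − 24 = (−2s + 2)(−2s**2 + 10s − 12) + (0)
Last nonzero remainder: −2s**2 + 10s − 12. Dividing through by −2 gives the monic gcd s**2 − 5s + 6.
Cancel s**2 − 5s + 6 from numerator and denominator to get the reduced form.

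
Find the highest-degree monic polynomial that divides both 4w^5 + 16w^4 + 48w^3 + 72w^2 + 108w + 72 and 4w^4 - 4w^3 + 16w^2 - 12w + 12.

w^2 + 3

Repeated division with remainder:
  4w^5 + 16w^4 + 48w^3 + 72w^2 + 108w + 72 = (w + 5)(4w^4 - 4w^3 + 16w^2 - 12w + 12) + (52w^3 + 4w^2 + 156w + 12)
  4w^4 - 4w^3 + 16w^2 - 12w + 12 = ((1/13)w - 14/169)(52w^3 + 4w^2 + 156w + 12) + ((732/169)w^2 + 2196/169)
  52w^3 + 4w^2 + 156w + 12 = ((2197/183)w + 169/183)((732/169)w^2 + 2196/169) + (0)
Last nonzero remainder: (732/169)w^2 + 2196/169. Dividing through by 732/169 gives the monic gcd w^2 + 3.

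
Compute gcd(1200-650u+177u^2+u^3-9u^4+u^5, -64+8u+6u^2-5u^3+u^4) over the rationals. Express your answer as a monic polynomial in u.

By polynomial division,
  u^5-9u^4+u^3+177u^2-650u+1200 = (u-4)(u^4-5u^3+6u^2+8u-64) + (-25u^3+193u^2-554u+944)
  u^4-5u^3+6u^2+8u-64 = (-(1/25)u-68/625)(-25u^3+193u^2-554u+944) + ((3024/625)u^2-(9072/625)u+24192/625)
  -25u^3+193u^2-554u+944 = (-(15625/3024)u+36875/1512)((3024/625)u^2-(9072/625)u+24192/625) + (0)
Last nonzero remainder: (3024/625)u^2-(9072/625)u+24192/625. Dividing through by 3024/625 gives the monic gcd u^2-3u+8.

8-3u+u^2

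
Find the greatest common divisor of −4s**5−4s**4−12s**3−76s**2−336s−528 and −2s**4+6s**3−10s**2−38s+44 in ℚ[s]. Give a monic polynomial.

Apply the Euclidean algorithm:
  −4s**5−4s**4−12s**3−76s**2−336s−528 = (2s+8)(−2s**4+6s**3−10s**2−38s+44) + (−40s**3+80s**2−120s−880)
  −2s**4+6s**3−10s**2−38s+44 = ((1/20)s−1/20)(−40s**3+80s**2−120s−880) + (0)
Last nonzero remainder: −40s**3+80s**2−120s−880. Dividing through by −40 gives the monic gcd s**3−2s**2+3s+22.

s**3−2s**2+3s+22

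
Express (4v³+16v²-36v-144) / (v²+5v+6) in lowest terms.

(4v²+4v-48)/(v+2)

Euclidean algorithm in ℚ[v]:
  4v³+16v²-36v-144 = (4v-4)(v²+5v+6) + (-40v-120)
  v²+5v+6 = (-(1/40)v-1/20)(-40v-120) + (0)
Last nonzero remainder: -40v-120. Dividing through by -40 gives the monic gcd v+3.
Cancel v+3 from numerator and denominator to get the reduced form.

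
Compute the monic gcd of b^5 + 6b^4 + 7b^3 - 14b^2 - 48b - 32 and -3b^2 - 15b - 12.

Apply the Euclidean algorithm:
  b^5 + 6b^4 + 7b^3 - 14b^2 - 48b - 32 = (-(1/3)b^3 - (1/3)b^2 + (2/3)b + 8/3)(-3b^2 - 15b - 12) + (0)
Last nonzero remainder: -3b^2 - 15b - 12. Dividing through by -3 gives the monic gcd b^2 + 5b + 4.

b^2 + 5b + 4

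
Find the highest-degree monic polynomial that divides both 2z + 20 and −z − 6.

1

By polynomial division,
  2z + 20 = (−2)(−z − 6) + (8)
  −z − 6 = (−(1/8)z − 3/4)(8) + (0)
The last nonzero remainder is the constant 8, so the polynomials are coprime and gcd = 1.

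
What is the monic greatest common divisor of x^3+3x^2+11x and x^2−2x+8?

1

Apply the Euclidean algorithm:
  x^3+3x^2+11x = (x+5)(x^2−2x+8) + (13x−40)
  x^2−2x+8 = ((1/13)x+14/169)(13x−40) + (1912/169)
  13x−40 = ((2197/1912)x−845/239)(1912/169) + (0)
The last nonzero remainder is the constant 1912/169, so the polynomials are coprime and gcd = 1.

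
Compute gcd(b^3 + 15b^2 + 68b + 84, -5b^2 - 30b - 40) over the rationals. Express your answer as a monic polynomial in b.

By polynomial division,
  b^3 + 15b^2 + 68b + 84 = (-(1/5)b - 9/5)(-5b^2 - 30b - 40) + (6b + 12)
  -5b^2 - 30b - 40 = (-(5/6)b - 10/3)(6b + 12) + (0)
Last nonzero remainder: 6b + 12. Dividing through by 6 gives the monic gcd b + 2.

b + 2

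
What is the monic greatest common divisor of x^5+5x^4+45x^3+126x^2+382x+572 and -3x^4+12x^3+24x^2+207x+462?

x^3+3x^2+13x+22

By polynomial division,
  x^5+5x^4+45x^3+126x^2+382x+572 = (-(1/3)x-3)(-3x^4+12x^3+24x^2+207x+462) + (89x^3+267x^2+1157x+1958)
  -3x^4+12x^3+24x^2+207x+462 = (-(3/89)x+21/89)(89x^3+267x^2+1157x+1958) + (0)
Last nonzero remainder: 89x^3+267x^2+1157x+1958. Dividing through by 89 gives the monic gcd x^3+3x^2+13x+22.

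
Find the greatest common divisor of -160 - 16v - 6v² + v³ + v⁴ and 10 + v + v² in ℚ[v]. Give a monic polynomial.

10 + v + v²

Repeated division with remainder:
  v⁴ + v³ - 6v² - 16v - 160 = (v² - 16)(v² + v + 10) + (0)
The last nonzero remainder v² + v + 10 is already monic.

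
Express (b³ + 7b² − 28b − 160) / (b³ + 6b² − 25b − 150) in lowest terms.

By polynomial division,
  b³ + 7b² − 28b − 160 = (b³ + 6b² − 25b − 150) + (b² − 3b − 10)
  b³ + 6b² − 25b − 150 = (b + 9)(b² − 3b − 10) + (12b − 60)
  b² − 3b − 10 = ((1/12)b + 1/6)(12b − 60) + (0)
Last nonzero remainder: 12b − 60. Dividing through by 12 gives the monic gcd b − 5.
Cancel b − 5 from numerator and denominator to get the reduced form.

(b² + 12b + 32)/(b² + 11b + 30)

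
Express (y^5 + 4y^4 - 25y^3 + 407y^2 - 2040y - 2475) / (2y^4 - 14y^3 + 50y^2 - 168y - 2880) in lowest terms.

By polynomial division,
  y^5 + 4y^4 - 25y^3 + 407y^2 - 2040y - 2475 = ((1/2)y + 11/2)(2y^4 - 14y^3 + 50y^2 - 168y - 2880) + (27y^3 + 216y^2 + 324y + 13365)
  2y^4 - 14y^3 + 50y^2 - 168y - 2880 = ((2/27)y - 10/9)(27y^3 + 216y^2 + 324y + 13365) + (266y^2 - 798y + 11970)
  27y^3 + 216y^2 + 324y + 13365 = ((27/266)y + 297/266)(266y^2 - 798y + 11970) + (0)
Last nonzero remainder: 266y^2 - 798y + 11970. Dividing through by 266 gives the monic gcd y^2 - 3y + 45.
Cancel y^2 - 3y + 45 from numerator and denominator to get the reduced form.

(y^3 + 7y^2 - 49y - 55)/(2y^2 - 8y - 64)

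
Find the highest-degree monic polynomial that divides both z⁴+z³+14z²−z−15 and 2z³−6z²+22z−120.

z²+z+15

Apply the Euclidean algorithm:
  z⁴+z³+14z²−z−15 = ((1/2)z+2)(2z³−6z²+22z−120) + (15z²+15z+225)
  2z³−6z²+22z−120 = ((2/15)z−8/15)(15z²+15z+225) + (0)
Last nonzero remainder: 15z²+15z+225. Dividing through by 15 gives the monic gcd z²+z+15.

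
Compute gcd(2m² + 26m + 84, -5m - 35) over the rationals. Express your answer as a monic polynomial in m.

m + 7

By polynomial division,
  2m² + 26m + 84 = (-(2/5)m - 12/5)(-5m - 35) + (0)
Last nonzero remainder: -5m - 35. Dividing through by -5 gives the monic gcd m + 7.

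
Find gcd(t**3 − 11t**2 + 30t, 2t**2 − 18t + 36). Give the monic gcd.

Euclidean algorithm in ℚ[t]:
  t**3 − 11t**2 + 30t = ((1/2)t − 1)(2t**2 − 18t + 36) + (−6t + 36)
  2t**2 − 18t + 36 = (−(1/3)t + 1)(−6t + 36) + (0)
Last nonzero remainder: −6t + 36. Dividing through by −6 gives the monic gcd t − 6.

t − 6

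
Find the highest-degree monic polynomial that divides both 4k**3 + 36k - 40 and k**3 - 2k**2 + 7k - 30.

Repeated division with remainder:
  4k**3 + 36k - 40 = (4)(k**3 - 2k**2 + 7k - 30) + (8k**2 + 8k + 80)
  k**3 - 2k**2 + 7k - 30 = ((1/8)k - 3/8)(8k**2 + 8k + 80) + (0)
Last nonzero remainder: 8k**2 + 8k + 80. Dividing through by 8 gives the monic gcd k**2 + k + 10.

k**2 + k + 10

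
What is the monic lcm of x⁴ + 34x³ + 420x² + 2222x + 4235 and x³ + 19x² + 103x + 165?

Apply the Euclidean algorithm:
  x⁴ + 34x³ + 420x² + 2222x + 4235 = (x + 15)(x³ + 19x² + 103x + 165) + (32x² + 512x + 1760)
  x³ + 19x² + 103x + 165 = ((1/32)x + 3/32)(32x² + 512x + 1760) + (0)
Last nonzero remainder: 32x² + 512x + 1760. Dividing through by 32 gives the monic gcd x² + 16x + 55.
Then lcm(f, g) = f·g / gcd(f, g); expanding and making the result monic gives the answer.

x⁵ + 37x⁴ + 522x³ + 3482x² + 10901x + 12705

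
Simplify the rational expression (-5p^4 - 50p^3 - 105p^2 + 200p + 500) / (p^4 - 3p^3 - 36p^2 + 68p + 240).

(-5p^2 - 15p + 50)/(p^2 - 10p + 24)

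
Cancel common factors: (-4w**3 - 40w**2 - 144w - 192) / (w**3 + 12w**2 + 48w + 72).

Repeated division with remainder:
  -4w**3 - 40w**2 - 144w - 192 = (-4)(w**3 + 12w**2 + 48w + 72) + (8w**2 + 48w + 96)
  w**3 + 12w**2 + 48w + 72 = ((1/8)w + 3/4)(8w**2 + 48w + 96) + (0)
Last nonzero remainder: 8w**2 + 48w + 96. Dividing through by 8 gives the monic gcd w**2 + 6w + 12.
Cancel w**2 + 6w + 12 from numerator and denominator to get the reduced form.

(-4w - 16)/(w + 6)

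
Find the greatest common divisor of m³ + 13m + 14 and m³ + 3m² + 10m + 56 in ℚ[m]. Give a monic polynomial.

m² - m + 14

Apply the Euclidean algorithm:
  m³ + 13m + 14 = (m³ + 3m² + 10m + 56) + (-3m² + 3m - 42)
  m³ + 3m² + 10m + 56 = (-(1/3)m - 4/3)(-3m² + 3m - 42) + (0)
Last nonzero remainder: -3m² + 3m - 42. Dividing through by -3 gives the monic gcd m² - m + 14.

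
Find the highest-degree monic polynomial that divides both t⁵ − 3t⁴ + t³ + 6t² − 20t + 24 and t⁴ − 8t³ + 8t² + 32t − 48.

Euclidean algorithm in ℚ[t]:
  t⁵ − 3t⁴ + t³ + 6t² − 20t + 24 = (t + 5)(t⁴ − 8t³ + 8t² + 32t − 48) + (33t³ − 66t² − 132t + 264)
  t⁴ − 8t³ + 8t² + 32t − 48 = ((1/33)t − 2/11)(33t³ − 66t² − 132t + 264) + (0)
Last nonzero remainder: 33t³ − 66t² − 132t + 264. Dividing through by 33 gives the monic gcd t³ − 2t² − 4t + 8.

t³ − 2t² − 4t + 8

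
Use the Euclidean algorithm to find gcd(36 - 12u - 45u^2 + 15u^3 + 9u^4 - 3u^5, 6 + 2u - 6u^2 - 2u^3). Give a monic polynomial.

-1 + u^2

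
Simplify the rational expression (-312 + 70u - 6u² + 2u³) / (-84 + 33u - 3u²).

(-78 - 2u - 2u²)/(-21 + 3u)

Apply the Euclidean algorithm:
  2u³ - 6u² + 70u - 312 = (-(2/3)u - 16/3)(-3u² + 33u - 84) + (190u - 760)
  -3u² + 33u - 84 = (-(3/190)u + 21/190)(190u - 760) + (0)
Last nonzero remainder: 190u - 760. Dividing through by 190 gives the monic gcd u - 4.
Cancel u - 4 from numerator and denominator to get the reduced form.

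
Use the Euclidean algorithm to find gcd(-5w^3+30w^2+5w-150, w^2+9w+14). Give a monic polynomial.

w+2

By polynomial division,
  -5w^3+30w^2+5w-150 = (-5w+75)(w^2+9w+14) + (-600w-1200)
  w^2+9w+14 = (-(1/600)w-7/600)(-600w-1200) + (0)
Last nonzero remainder: -600w-1200. Dividing through by -600 gives the monic gcd w+2.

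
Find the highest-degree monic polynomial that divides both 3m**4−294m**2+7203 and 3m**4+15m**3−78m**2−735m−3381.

m**2−49

Apply the Euclidean algorithm:
  3m**4−294m**2+7203 = (3m**4+15m**3−78m**2−735m−3381) + (−15m**3−216m**2+735m+10584)
  3m**4+15m**3−78m**2−735m−3381 = (−(1/5)m+47/25)(−15m**3−216m**2+735m+10584) + ((11877/25)m**2−581973/25)
  −15m**3−216m**2+735m+10584 = (−(125/3959)m−1800/3959)((11877/25)m**2−581973/25) + (0)
Last nonzero remainder: (11877/25)m**2−581973/25. Dividing through by 11877/25 gives the monic gcd m**2−49.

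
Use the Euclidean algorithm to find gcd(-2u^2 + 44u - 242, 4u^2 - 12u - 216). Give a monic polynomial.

1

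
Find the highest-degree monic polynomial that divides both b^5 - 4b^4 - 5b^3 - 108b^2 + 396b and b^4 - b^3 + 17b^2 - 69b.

b^2 - 3b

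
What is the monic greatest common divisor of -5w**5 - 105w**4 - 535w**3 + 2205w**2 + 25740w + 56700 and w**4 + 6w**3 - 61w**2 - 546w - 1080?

By polynomial division,
  -5w**5 - 105w**4 - 535w**3 + 2205w**2 + 25740w + 56700 = (-5w - 75)(w**4 + 6w**3 - 61w**2 - 546w - 1080) + (-390w**3 - 5100w**2 - 20610w - 24300)
  w**4 + 6w**3 - 61w**2 - 546w - 1080 = (-(1/390)w + 46/2535)(-390w**3 - 5100w**2 - 20610w - 24300) + (-(3600/169)w**2 - (39600/169)w - 108000/169)
  -390w**3 - 5100w**2 - 20610w - 24300 = ((2197/120)w + 1521/40)(-(3600/169)w**2 - (39600/169)w - 108000/169) + (0)
Last nonzero remainder: -(3600/169)w**2 - (39600/169)w - 108000/169. Dividing through by -3600/169 gives the monic gcd w**2 + 11w + 30.

w**2 + 11w + 30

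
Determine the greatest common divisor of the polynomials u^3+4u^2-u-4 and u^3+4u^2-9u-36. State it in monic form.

u+4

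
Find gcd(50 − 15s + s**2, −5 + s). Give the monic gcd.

−5 + s

Euclidean algorithm in ℚ[s]:
  s**2 − 15s + 50 = (s − 10)(s − 5) + (0)
The last nonzero remainder s − 5 is already monic.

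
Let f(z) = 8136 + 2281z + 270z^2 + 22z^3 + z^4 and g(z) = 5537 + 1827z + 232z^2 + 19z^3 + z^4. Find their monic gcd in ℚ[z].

Euclidean algorithm in ℚ[z]:
  z^4 + 22z^3 + 270z^2 + 2281z + 8136 = (z^4 + 19z^3 + 232z^2 + 1827z + 5537) + (3z^3 + 38z^2 + 454z + 2599)
  z^4 + 19z^3 + 232z^2 + 1827z + 5537 = ((1/3)z + 19/9)(3z^3 + 38z^2 + 454z + 2599) + ((4/9)z^2 + (20/9)z + 452/9)
  3z^3 + 38z^2 + 454z + 2599 = ((27/4)z + 207/4)((4/9)z^2 + (20/9)z + 452/9) + (0)
Last nonzero remainder: (4/9)z^2 + (20/9)z + 452/9. Dividing through by 4/9 gives the monic gcd z^2 + 5z + 113.

113 + 5z + z^2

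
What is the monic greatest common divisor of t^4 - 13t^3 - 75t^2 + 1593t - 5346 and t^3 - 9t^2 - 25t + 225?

By polynomial division,
  t^4 - 13t^3 - 75t^2 + 1593t - 5346 = (t - 4)(t^3 - 9t^2 - 25t + 225) + (-86t^2 + 1268t - 4446)
  t^3 - 9t^2 - 25t + 225 = (-(1/86)t - 247/3698)(-86t^2 + 1268t - 4446) + ((14784/1849)t - 133056/1849)
  -86t^2 + 1268t - 4446 = (-(79507/7392)t + 456703/7392)((14784/1849)t - 133056/1849) + (0)
Last nonzero remainder: (14784/1849)t - 133056/1849. Dividing through by 14784/1849 gives the monic gcd t - 9.

t - 9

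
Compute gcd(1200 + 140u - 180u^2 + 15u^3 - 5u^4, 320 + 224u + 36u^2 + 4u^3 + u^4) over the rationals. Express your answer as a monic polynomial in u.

By polynomial division,
  -5u^4 + 15u^3 - 180u^2 + 140u + 1200 = (-5)(u^4 + 4u^3 + 36u^2 + 224u + 320) + (35u^3 + 1260u + 2800)
  u^4 + 4u^3 + 36u^2 + 224u + 320 = ((1/35)u + 4/35)(35u^3 + 1260u + 2800) + (0)
Last nonzero remainder: 35u^3 + 1260u + 2800. Dividing through by 35 gives the monic gcd u^3 + 36u + 80.

80 + 36u + u^3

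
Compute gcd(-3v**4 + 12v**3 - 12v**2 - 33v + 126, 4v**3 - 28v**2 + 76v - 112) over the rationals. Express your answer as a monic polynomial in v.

v**2 - 3v + 7

Euclidean algorithm in ℚ[v]:
  -3v**4 + 12v**3 - 12v**2 - 33v + 126 = (-(3/4)v - 9/4)(4v**3 - 28v**2 + 76v - 112) + (-18v**2 + 54v - 126)
  4v**3 - 28v**2 + 76v - 112 = (-(2/9)v + 8/9)(-18v**2 + 54v - 126) + (0)
Last nonzero remainder: -18v**2 + 54v - 126. Dividing through by -18 gives the monic gcd v**2 - 3v + 7.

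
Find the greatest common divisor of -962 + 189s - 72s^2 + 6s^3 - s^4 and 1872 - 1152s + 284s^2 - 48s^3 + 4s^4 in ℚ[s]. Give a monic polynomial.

26 - 3s + s^2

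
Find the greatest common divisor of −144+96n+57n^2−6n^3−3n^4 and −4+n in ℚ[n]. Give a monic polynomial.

−4+n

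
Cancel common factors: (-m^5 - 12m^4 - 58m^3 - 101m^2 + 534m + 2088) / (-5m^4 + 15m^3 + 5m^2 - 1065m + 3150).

Apply the Euclidean algorithm:
  -m^5 - 12m^4 - 58m^3 - 101m^2 + 534m + 2088 = ((1/5)m + 3)(-5m^4 + 15m^3 + 5m^2 - 1065m + 3150) + (-104m^3 + 97m^2 + 3099m - 7362)
  -5m^4 + 15m^3 + 5m^2 - 1065m + 3150 = ((5/104)m - 1075/10816)(-104m^3 + 97m^2 + 3099m - 7362) + (-(1453125/10816)m^2 - (4359375/10816)m + 13078125/5408)
  -104m^3 + 97m^2 + 3099m - 7362 = ((1124864/1453125)m - 4423744/1453125)(-(1453125/10816)m^2 - (4359375/10816)m + 13078125/5408) + (0)
Last nonzero remainder: -(1453125/10816)m^2 - (4359375/10816)m + 13078125/5408. Dividing through by -1453125/10816 gives the monic gcd m^2 + 3m - 18.
Cancel m^2 + 3m - 18 from numerator and denominator to get the reduced form.

(m^3 + 9m^2 + 49m + 116)/(5m^2 - 30m + 175)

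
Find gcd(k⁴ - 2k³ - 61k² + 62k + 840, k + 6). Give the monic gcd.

Repeated division with remainder:
  k⁴ - 2k³ - 61k² + 62k + 840 = (k³ - 8k² - 13k + 140)(k + 6) + (0)
The last nonzero remainder k + 6 is already monic.

k + 6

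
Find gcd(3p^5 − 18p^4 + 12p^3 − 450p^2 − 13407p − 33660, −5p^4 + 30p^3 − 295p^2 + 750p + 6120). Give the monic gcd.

Euclidean algorithm in ℚ[p]:
  3p^5 − 18p^4 + 12p^3 − 450p^2 − 13407p − 33660 = (−(3/5)p)(−5p^4 + 30p^3 − 295p^2 + 750p + 6120) + (−165p^3 − 9735p − 33660)
  −5p^4 + 30p^3 − 295p^2 + 750p + 6120 = ((1/33)p − 2/11)(−165p^3 − 9735p − 33660) + (0)
Last nonzero remainder: −165p^3 − 9735p − 33660. Dividing through by −165 gives the monic gcd p^3 + 59p + 204.

p^3 + 59p + 204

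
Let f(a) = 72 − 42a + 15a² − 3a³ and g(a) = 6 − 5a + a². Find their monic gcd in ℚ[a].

−3 + a

Repeated division with remainder:
  −3a³ + 15a² − 42a + 72 = (−3a)(a² − 5a + 6) + (−24a + 72)
  a² − 5a + 6 = (−(1/24)a + 1/12)(−24a + 72) + (0)
Last nonzero remainder: −24a + 72. Dividing through by −24 gives the monic gcd a − 3.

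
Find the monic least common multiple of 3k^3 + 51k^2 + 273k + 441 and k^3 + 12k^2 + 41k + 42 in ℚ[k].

k^4 + 19k^3 + 125k^2 + 329k + 294

Euclidean algorithm in ℚ[k]:
  3k^3 + 51k^2 + 273k + 441 = (3)(k^3 + 12k^2 + 41k + 42) + (15k^2 + 150k + 315)
  k^3 + 12k^2 + 41k + 42 = ((1/15)k + 2/15)(15k^2 + 150k + 315) + (0)
Last nonzero remainder: 15k^2 + 150k + 315. Dividing through by 15 gives the monic gcd k^2 + 10k + 21.
Then lcm(f, g) = f·g / gcd(f, g); expanding and making the result monic gives the answer.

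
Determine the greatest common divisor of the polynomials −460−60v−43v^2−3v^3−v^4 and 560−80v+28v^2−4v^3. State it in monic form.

20+v^2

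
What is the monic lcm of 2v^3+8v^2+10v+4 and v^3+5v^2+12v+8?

v^5+8v^4+29v^3+54v^2+48v+16

Apply the Euclidean algorithm:
  2v^3+8v^2+10v+4 = (2)(v^3+5v^2+12v+8) + (-2v^2-14v-12)
  v^3+5v^2+12v+8 = (-(1/2)v+1)(-2v^2-14v-12) + (20v+20)
  -2v^2-14v-12 = (-(1/10)v-3/5)(20v+20) + (0)
Last nonzero remainder: 20v+20. Dividing through by 20 gives the monic gcd v+1.
Then lcm(f, g) = f·g / gcd(f, g); expanding and making the result monic gives the answer.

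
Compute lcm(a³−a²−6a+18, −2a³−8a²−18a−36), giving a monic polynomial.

a⁵−a³+6a²−18a+108

Apply the Euclidean algorithm:
  a³−a²−6a+18 = (−1/2)(−2a³−8a²−18a−36) + (−5a²−15a)
  −2a³−8a²−18a−36 = ((2/5)a+2/5)(−5a²−15a) + (−12a−36)
  −5a²−15a = ((5/12)a)(−12a−36) + (0)
Last nonzero remainder: −12a−36. Dividing through by −12 gives the monic gcd a+3.
Then lcm(f, g) = f·g / gcd(f, g); expanding and making the result monic gives the answer.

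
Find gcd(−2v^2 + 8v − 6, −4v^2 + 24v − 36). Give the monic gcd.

By polynomial division,
  −2v^2 + 8v − 6 = (1/2)(−4v^2 + 24v − 36) + (−4v + 12)
  −4v^2 + 24v − 36 = (v − 3)(−4v + 12) + (0)
Last nonzero remainder: −4v + 12. Dividing through by −4 gives the monic gcd v − 3.

v − 3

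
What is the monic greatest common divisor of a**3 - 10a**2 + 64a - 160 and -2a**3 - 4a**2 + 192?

Euclidean algorithm in ℚ[a]:
  a**3 - 10a**2 + 64a - 160 = (-1/2)(-2a**3 - 4a**2 + 192) + (-12a**2 + 64a - 64)
  -2a**3 - 4a**2 + 192 = ((1/6)a + 11/9)(-12a**2 + 64a - 64) + (-(608/9)a + 2432/9)
  -12a**2 + 64a - 64 = ((27/152)a - 9/38)(-(608/9)a + 2432/9) + (0)
Last nonzero remainder: -(608/9)a + 2432/9. Dividing through by -608/9 gives the monic gcd a - 4.

a - 4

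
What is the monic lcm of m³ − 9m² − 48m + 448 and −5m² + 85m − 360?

Apply the Euclidean algorithm:
  m³ − 9m² − 48m + 448 = (−(1/5)m − 8/5)(−5m² + 85m − 360) + (16m − 128)
  −5m² + 85m − 360 = (−(5/16)m + 45/16)(16m − 128) + (0)
Last nonzero remainder: 16m − 128. Dividing through by 16 gives the monic gcd m − 8.
Then lcm(f, g) = f·g / gcd(f, g); expanding and making the result monic gives the answer.

m⁴ − 18m³ + 33m² + 880m − 4032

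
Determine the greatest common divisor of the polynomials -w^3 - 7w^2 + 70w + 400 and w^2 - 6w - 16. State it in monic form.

Apply the Euclidean algorithm:
  -w^3 - 7w^2 + 70w + 400 = (-w - 13)(w^2 - 6w - 16) + (-24w + 192)
  w^2 - 6w - 16 = (-(1/24)w - 1/12)(-24w + 192) + (0)
Last nonzero remainder: -24w + 192. Dividing through by -24 gives the monic gcd w - 8.

w - 8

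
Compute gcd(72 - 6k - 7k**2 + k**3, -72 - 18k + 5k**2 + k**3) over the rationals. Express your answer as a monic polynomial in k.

Euclidean algorithm in ℚ[k]:
  k**3 - 7k**2 - 6k + 72 = (k**3 + 5k**2 - 18k - 72) + (-12k**2 + 12k + 144)
  k**3 + 5k**2 - 18k - 72 = (-(1/12)k - 1/2)(-12k**2 + 12k + 144) + (0)
Last nonzero remainder: -12k**2 + 12k + 144. Dividing through by -12 gives the monic gcd k**2 - k - 12.

-12 - k + k**2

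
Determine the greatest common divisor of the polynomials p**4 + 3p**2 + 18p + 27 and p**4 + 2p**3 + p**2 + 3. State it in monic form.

p**2 + 3p + 3

By polynomial division,
  p**4 + 3p**2 + 18p + 27 = (p**4 + 2p**3 + p**2 + 3) + (-2p**3 + 2p**2 + 18p + 24)
  p**4 + 2p**3 + p**2 + 3 = (-(1/2)p - 3/2)(-2p**3 + 2p**2 + 18p + 24) + (13p**2 + 39p + 39)
  -2p**3 + 2p**2 + 18p + 24 = (-(2/13)p + 8/13)(13p**2 + 39p + 39) + (0)
Last nonzero remainder: 13p**2 + 39p + 39. Dividing through by 13 gives the monic gcd p**2 + 3p + 3.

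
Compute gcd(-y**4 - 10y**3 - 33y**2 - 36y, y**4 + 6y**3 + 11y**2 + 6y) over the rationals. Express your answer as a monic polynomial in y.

Repeated division with remainder:
  -y**4 - 10y**3 - 33y**2 - 36y = (-1)(y**4 + 6y**3 + 11y**2 + 6y) + (-4y**3 - 22y**2 - 30y)
  y**4 + 6y**3 + 11y**2 + 6y = (-(1/4)y - 1/8)(-4y**3 - 22y**2 - 30y) + ((3/4)y**2 + (9/4)y)
  -4y**3 - 22y**2 - 30y = (-(16/3)y - 40/3)((3/4)y**2 + (9/4)y) + (0)
Last nonzero remainder: (3/4)y**2 + (9/4)y. Dividing through by 3/4 gives the monic gcd y**2 + 3y.

y**2 + 3y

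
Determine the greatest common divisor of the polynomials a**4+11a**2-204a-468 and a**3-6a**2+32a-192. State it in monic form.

a-6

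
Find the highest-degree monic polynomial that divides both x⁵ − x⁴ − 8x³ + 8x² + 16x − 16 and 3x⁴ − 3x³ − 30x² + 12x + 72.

x³ + 2x² − 4x − 8

Repeated division with remainder:
  x⁵ − x⁴ − 8x³ + 8x² + 16x − 16 = ((1/3)x)(3x⁴ − 3x³ − 30x² + 12x + 72) + (2x³ + 4x² − 8x − 16)
  3x⁴ − 3x³ − 30x² + 12x + 72 = ((3/2)x − 9/2)(2x³ + 4x² − 8x − 16) + (0)
Last nonzero remainder: 2x³ + 4x² − 8x − 16. Dividing through by 2 gives the monic gcd x³ + 2x² − 4x − 8.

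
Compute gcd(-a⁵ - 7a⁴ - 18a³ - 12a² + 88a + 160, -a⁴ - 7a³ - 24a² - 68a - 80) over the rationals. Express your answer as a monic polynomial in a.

Apply the Euclidean algorithm:
  -a⁵ - 7a⁴ - 18a³ - 12a² + 88a + 160 = (a)(-a⁴ - 7a³ - 24a² - 68a - 80) + (6a³ + 56a² + 168a + 160)
  -a⁴ - 7a³ - 24a² - 68a - 80 = (-(1/6)a + 7/18)(6a³ + 56a² + 168a + 160) + (-(160/9)a² - (320/3)a - 1280/9)
  6a³ + 56a² + 168a + 160 = (-(27/80)a - 9/8)(-(160/9)a² - (320/3)a - 1280/9) + (0)
Last nonzero remainder: -(160/9)a² - (320/3)a - 1280/9. Dividing through by -160/9 gives the monic gcd a² + 6a + 8.

a² + 6a + 8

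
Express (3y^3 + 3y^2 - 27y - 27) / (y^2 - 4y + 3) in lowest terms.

Repeated division with remainder:
  3y^3 + 3y^2 - 27y - 27 = (3y + 15)(y^2 - 4y + 3) + (24y - 72)
  y^2 - 4y + 3 = ((1/24)y - 1/24)(24y - 72) + (0)
Last nonzero remainder: 24y - 72. Dividing through by 24 gives the monic gcd y - 3.
Cancel y - 3 from numerator and denominator to get the reduced form.

(3y^2 + 12y + 9)/(y - 1)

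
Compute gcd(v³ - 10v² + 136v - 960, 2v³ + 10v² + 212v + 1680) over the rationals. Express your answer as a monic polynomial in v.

By polynomial division,
  v³ - 10v² + 136v - 960 = (1/2)(2v³ + 10v² + 212v + 1680) + (-15v² + 30v - 1800)
  2v³ + 10v² + 212v + 1680 = (-(2/15)v - 14/15)(-15v² + 30v - 1800) + (0)
Last nonzero remainder: -15v² + 30v - 1800. Dividing through by -15 gives the monic gcd v² - 2v + 120.

v² - 2v + 120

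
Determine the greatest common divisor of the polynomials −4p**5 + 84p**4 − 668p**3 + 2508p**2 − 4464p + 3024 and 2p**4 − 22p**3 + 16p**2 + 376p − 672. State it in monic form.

Repeated division with remainder:
  −4p**5 + 84p**4 − 668p**3 + 2508p**2 − 4464p + 3024 = (−2p + 20)(2p**4 − 22p**3 + 16p**2 + 376p − 672) + (−196p**3 + 2940p**2 − 13328p + 16464)
  2p**4 − 22p**3 + 16p**2 + 376p − 672 = (−(1/98)p − 2/49)(−196p**3 + 2940p**2 − 13328p + 16464) + (0)
Last nonzero remainder: −196p**3 + 2940p**2 − 13328p + 16464. Dividing through by −196 gives the monic gcd p**3 − 15p**2 + 68p − 84.

p**3 − 15p**2 + 68p − 84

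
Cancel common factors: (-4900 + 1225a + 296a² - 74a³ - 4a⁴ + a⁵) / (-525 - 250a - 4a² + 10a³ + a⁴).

Euclidean algorithm in ℚ[a]:
  a⁵ - 4a⁴ - 74a³ + 296a² + 1225a - 4900 = (a - 14)(a⁴ + 10a³ - 4a² - 250a - 525) + (70a³ + 490a² - 1750a - 12250)
  a⁴ + 10a³ - 4a² - 250a - 525 = ((1/70)a + 3/70)(70a³ + 490a² - 1750a - 12250) + (0)
Last nonzero remainder: 70a³ + 490a² - 1750a - 12250. Dividing through by 70 gives the monic gcd a³ + 7a² - 25a - 175.
Cancel a³ + 7a² - 25a - 175 from numerator and denominator to get the reduced form.

(28 - 11a + a²)/(3 + a)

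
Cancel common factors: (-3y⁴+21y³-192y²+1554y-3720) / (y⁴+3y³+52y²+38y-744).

(-3y²+27y-60)/(y²+y-12)

By polynomial division,
  -3y⁴+21y³-192y²+1554y-3720 = (-3)(y⁴+3y³+52y²+38y-744) + (30y³-36y²+1668y-5952)
  y⁴+3y³+52y²+38y-744 = ((1/30)y+7/50)(30y³-36y²+1668y-5952) + ((36/25)y²+(72/25)y+2232/25)
  30y³-36y²+1668y-5952 = ((125/6)y-200/3)((36/25)y²+(72/25)y+2232/25) + (0)
Last nonzero remainder: (36/25)y²+(72/25)y+2232/25. Dividing through by 36/25 gives the monic gcd y²+2y+62.
Cancel y²+2y+62 from numerator and denominator to get the reduced form.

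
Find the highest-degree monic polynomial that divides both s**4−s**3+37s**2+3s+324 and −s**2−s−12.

s**2+s+12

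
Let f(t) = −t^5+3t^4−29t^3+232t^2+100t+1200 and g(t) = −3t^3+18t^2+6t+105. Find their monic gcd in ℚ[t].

t^2+t+5

Apply the Euclidean algorithm:
  −t^5+3t^4−29t^3+232t^2+100t+1200 = ((1/3)t^2+t+49/3)(−3t^3+18t^2+6t+105) + (−103t^2−103t−515)
  −3t^3+18t^2+6t+105 = ((3/103)t−21/103)(−103t^2−103t−515) + (0)
Last nonzero remainder: −103t^2−103t−515. Dividing through by −103 gives the monic gcd t^2+t+5.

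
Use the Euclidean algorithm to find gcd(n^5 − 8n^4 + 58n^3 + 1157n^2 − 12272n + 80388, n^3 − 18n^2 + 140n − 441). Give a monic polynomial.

By polynomial division,
  n^5 − 8n^4 + 58n^3 + 1157n^2 − 12272n + 80388 = (n^2 + 10n + 98)(n^3 − 18n^2 + 140n − 441) + (1962n^2 − 21582n + 123606)
  n^3 − 18n^2 + 140n − 441 = ((1/1962)n − 7/1962)(1962n^2 − 21582n + 123606) + (0)
Last nonzero remainder: 1962n^2 − 21582n + 123606. Dividing through by 1962 gives the monic gcd n^2 − 11n + 63.

n^2 − 11n + 63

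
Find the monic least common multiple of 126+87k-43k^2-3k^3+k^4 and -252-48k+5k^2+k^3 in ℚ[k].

756+648k-171k^2-61k^3+3k^4+k^5

Repeated division with remainder:
  k^4-3k^3-43k^2+87k+126 = (k-8)(k^3+5k^2-48k-252) + (45k^2-45k-1890)
  k^3+5k^2-48k-252 = ((1/45)k+2/15)(45k^2-45k-1890) + (0)
Last nonzero remainder: 45k^2-45k-1890. Dividing through by 45 gives the monic gcd k^2-k-42.
Then lcm(f, g) = f·g / gcd(f, g); expanding and making the result monic gives the answer.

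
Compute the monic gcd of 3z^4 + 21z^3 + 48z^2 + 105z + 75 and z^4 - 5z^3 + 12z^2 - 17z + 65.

z^2 + z + 5

Repeated division with remainder:
  3z^4 + 21z^3 + 48z^2 + 105z + 75 = (3)(z^4 - 5z^3 + 12z^2 - 17z + 65) + (36z^3 + 12z^2 + 156z - 120)
  z^4 - 5z^3 + 12z^2 - 17z + 65 = ((1/36)z - 4/27)(36z^3 + 12z^2 + 156z - 120) + ((85/9)z^2 + (85/9)z + 425/9)
  36z^3 + 12z^2 + 156z - 120 = ((324/85)z - 216/85)((85/9)z^2 + (85/9)z + 425/9) + (0)
Last nonzero remainder: (85/9)z^2 + (85/9)z + 425/9. Dividing through by 85/9 gives the monic gcd z^2 + z + 5.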